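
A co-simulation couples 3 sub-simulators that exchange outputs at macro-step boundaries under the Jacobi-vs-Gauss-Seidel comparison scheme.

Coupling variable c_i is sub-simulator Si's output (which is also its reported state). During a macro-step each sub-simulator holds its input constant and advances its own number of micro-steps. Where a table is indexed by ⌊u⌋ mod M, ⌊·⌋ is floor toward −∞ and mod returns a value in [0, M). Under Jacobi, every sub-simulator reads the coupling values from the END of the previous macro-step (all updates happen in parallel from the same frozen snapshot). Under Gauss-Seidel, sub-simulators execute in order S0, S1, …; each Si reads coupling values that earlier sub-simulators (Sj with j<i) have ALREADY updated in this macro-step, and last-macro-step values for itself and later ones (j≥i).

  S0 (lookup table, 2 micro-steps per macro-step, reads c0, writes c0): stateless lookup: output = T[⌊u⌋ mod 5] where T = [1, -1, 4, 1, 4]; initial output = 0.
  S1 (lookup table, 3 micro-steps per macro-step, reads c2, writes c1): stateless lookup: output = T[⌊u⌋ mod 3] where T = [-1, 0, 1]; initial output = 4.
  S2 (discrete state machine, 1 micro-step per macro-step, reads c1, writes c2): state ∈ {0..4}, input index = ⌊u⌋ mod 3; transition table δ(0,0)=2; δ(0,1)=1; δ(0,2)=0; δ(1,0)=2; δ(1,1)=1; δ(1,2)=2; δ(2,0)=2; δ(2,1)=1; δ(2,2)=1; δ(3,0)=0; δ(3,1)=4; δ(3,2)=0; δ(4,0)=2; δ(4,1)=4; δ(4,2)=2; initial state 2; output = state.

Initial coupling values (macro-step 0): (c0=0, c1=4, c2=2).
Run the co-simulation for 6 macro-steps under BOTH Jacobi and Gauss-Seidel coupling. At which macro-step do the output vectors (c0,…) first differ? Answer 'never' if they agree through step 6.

first divergence at macro-step: 2

[Jacobi] macro 1: S0 reads c0=0 → after 2×micro: 1; S1 reads c2=2 → after 3×micro: 1; S2 reads c1=4 → after 1×micro: 1 ⇒ (c0=1, c1=1, c2=1)
[Jacobi] macro 2: S0 reads c0=1 → after 2×micro: -1; S1 reads c2=1 → after 3×micro: 0; S2 reads c1=1 → after 1×micro: 1 ⇒ (c0=-1, c1=0, c2=1)
[Jacobi] macro 3: S0 reads c0=-1 → after 2×micro: 4; S1 reads c2=1 → after 3×micro: 0; S2 reads c1=0 → after 1×micro: 2 ⇒ (c0=4, c1=0, c2=2)
[Jacobi] macro 4: S0 reads c0=4 → after 2×micro: 4; S1 reads c2=2 → after 3×micro: 1; S2 reads c1=0 → after 1×micro: 2 ⇒ (c0=4, c1=1, c2=2)
[Jacobi] macro 5: S0 reads c0=4 → after 2×micro: 4; S1 reads c2=2 → after 3×micro: 1; S2 reads c1=1 → after 1×micro: 1 ⇒ (c0=4, c1=1, c2=1)
[Jacobi] macro 6: S0 reads c0=4 → after 2×micro: 4; S1 reads c2=1 → after 3×micro: 0; S2 reads c1=1 → after 1×micro: 1 ⇒ (c0=4, c1=0, c2=1)
[Gauss-Seidel] macro 1: S0 reads c0=0 → after 2×micro: 1; S1 reads c2=2 → after 3×micro: 1; S2 reads c1=1 → after 1×micro: 1 ⇒ (c0=1, c1=1, c2=1)
[Gauss-Seidel] macro 2: S0 reads c0=1 → after 2×micro: -1; S1 reads c2=1 → after 3×micro: 0; S2 reads c1=0 → after 1×micro: 2 ⇒ (c0=-1, c1=0, c2=2)
[Gauss-Seidel] macro 3: S0 reads c0=-1 → after 2×micro: 4; S1 reads c2=2 → after 3×micro: 1; S2 reads c1=1 → after 1×micro: 1 ⇒ (c0=4, c1=1, c2=1)
[Gauss-Seidel] macro 4: S0 reads c0=4 → after 2×micro: 4; S1 reads c2=1 → after 3×micro: 0; S2 reads c1=0 → after 1×micro: 2 ⇒ (c0=4, c1=0, c2=2)
[Gauss-Seidel] macro 5: S0 reads c0=4 → after 2×micro: 4; S1 reads c2=2 → after 3×micro: 1; S2 reads c1=1 → after 1×micro: 1 ⇒ (c0=4, c1=1, c2=1)
[Gauss-Seidel] macro 6: S0 reads c0=4 → after 2×micro: 4; S1 reads c2=1 → after 3×micro: 0; S2 reads c1=0 → after 1×micro: 2 ⇒ (c0=4, c1=0, c2=2)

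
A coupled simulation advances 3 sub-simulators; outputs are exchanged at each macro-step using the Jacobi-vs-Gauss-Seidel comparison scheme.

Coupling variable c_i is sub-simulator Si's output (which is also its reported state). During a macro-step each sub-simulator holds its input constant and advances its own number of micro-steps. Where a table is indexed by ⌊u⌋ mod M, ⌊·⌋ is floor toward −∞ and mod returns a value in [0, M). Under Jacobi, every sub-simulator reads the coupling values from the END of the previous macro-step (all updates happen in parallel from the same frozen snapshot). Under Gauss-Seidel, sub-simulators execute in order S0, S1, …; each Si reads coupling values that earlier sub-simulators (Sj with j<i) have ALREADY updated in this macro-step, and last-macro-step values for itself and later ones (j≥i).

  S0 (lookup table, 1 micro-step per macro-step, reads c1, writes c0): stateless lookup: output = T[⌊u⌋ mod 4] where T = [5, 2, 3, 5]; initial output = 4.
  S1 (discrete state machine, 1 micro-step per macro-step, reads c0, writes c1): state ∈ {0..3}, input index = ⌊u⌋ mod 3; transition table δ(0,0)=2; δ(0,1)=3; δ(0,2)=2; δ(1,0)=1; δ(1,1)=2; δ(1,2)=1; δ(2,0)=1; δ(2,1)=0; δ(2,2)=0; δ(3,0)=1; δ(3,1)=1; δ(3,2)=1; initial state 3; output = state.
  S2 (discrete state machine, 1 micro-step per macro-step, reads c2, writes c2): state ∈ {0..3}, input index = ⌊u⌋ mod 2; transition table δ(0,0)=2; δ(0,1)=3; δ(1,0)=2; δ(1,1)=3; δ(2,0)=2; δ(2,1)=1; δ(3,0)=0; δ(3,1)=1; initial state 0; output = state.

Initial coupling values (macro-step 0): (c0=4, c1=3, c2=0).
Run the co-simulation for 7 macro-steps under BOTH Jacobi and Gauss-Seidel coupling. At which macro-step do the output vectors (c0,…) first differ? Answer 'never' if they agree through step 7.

first divergence at macro-step: never

[Jacobi] macro 1: S0 reads c1=3 → after 1×micro: 5; S1 reads c0=4 → after 1×micro: 1; S2 reads c2=0 → after 1×micro: 2 ⇒ (c0=5, c1=1, c2=2)
[Jacobi] macro 2: S0 reads c1=1 → after 1×micro: 2; S1 reads c0=5 → after 1×micro: 1; S2 reads c2=2 → after 1×micro: 2 ⇒ (c0=2, c1=1, c2=2)
[Jacobi] macro 3: S0 reads c1=1 → after 1×micro: 2; S1 reads c0=2 → after 1×micro: 1; S2 reads c2=2 → after 1×micro: 2 ⇒ (c0=2, c1=1, c2=2)
[Jacobi] macro 4: S0 reads c1=1 → after 1×micro: 2; S1 reads c0=2 → after 1×micro: 1; S2 reads c2=2 → after 1×micro: 2 ⇒ (c0=2, c1=1, c2=2)
[Jacobi] macro 5: S0 reads c1=1 → after 1×micro: 2; S1 reads c0=2 → after 1×micro: 1; S2 reads c2=2 → after 1×micro: 2 ⇒ (c0=2, c1=1, c2=2)
[Jacobi] macro 6: S0 reads c1=1 → after 1×micro: 2; S1 reads c0=2 → after 1×micro: 1; S2 reads c2=2 → after 1×micro: 2 ⇒ (c0=2, c1=1, c2=2)
[Jacobi] macro 7: S0 reads c1=1 → after 1×micro: 2; S1 reads c0=2 → after 1×micro: 1; S2 reads c2=2 → after 1×micro: 2 ⇒ (c0=2, c1=1, c2=2)
[Gauss-Seidel] macro 1: S0 reads c1=3 → after 1×micro: 5; S1 reads c0=5 → after 1×micro: 1; S2 reads c2=0 → after 1×micro: 2 ⇒ (c0=5, c1=1, c2=2)
[Gauss-Seidel] macro 2: S0 reads c1=1 → after 1×micro: 2; S1 reads c0=2 → after 1×micro: 1; S2 reads c2=2 → after 1×micro: 2 ⇒ (c0=2, c1=1, c2=2)
[Gauss-Seidel] macro 3: S0 reads c1=1 → after 1×micro: 2; S1 reads c0=2 → after 1×micro: 1; S2 reads c2=2 → after 1×micro: 2 ⇒ (c0=2, c1=1, c2=2)
[Gauss-Seidel] macro 4: S0 reads c1=1 → after 1×micro: 2; S1 reads c0=2 → after 1×micro: 1; S2 reads c2=2 → after 1×micro: 2 ⇒ (c0=2, c1=1, c2=2)
[Gauss-Seidel] macro 5: S0 reads c1=1 → after 1×micro: 2; S1 reads c0=2 → after 1×micro: 1; S2 reads c2=2 → after 1×micro: 2 ⇒ (c0=2, c1=1, c2=2)
[Gauss-Seidel] macro 6: S0 reads c1=1 → after 1×micro: 2; S1 reads c0=2 → after 1×micro: 1; S2 reads c2=2 → after 1×micro: 2 ⇒ (c0=2, c1=1, c2=2)
[Gauss-Seidel] macro 7: S0 reads c1=1 → after 1×micro: 2; S1 reads c0=2 → after 1×micro: 1; S2 reads c2=2 → after 1×micro: 2 ⇒ (c0=2, c1=1, c2=2)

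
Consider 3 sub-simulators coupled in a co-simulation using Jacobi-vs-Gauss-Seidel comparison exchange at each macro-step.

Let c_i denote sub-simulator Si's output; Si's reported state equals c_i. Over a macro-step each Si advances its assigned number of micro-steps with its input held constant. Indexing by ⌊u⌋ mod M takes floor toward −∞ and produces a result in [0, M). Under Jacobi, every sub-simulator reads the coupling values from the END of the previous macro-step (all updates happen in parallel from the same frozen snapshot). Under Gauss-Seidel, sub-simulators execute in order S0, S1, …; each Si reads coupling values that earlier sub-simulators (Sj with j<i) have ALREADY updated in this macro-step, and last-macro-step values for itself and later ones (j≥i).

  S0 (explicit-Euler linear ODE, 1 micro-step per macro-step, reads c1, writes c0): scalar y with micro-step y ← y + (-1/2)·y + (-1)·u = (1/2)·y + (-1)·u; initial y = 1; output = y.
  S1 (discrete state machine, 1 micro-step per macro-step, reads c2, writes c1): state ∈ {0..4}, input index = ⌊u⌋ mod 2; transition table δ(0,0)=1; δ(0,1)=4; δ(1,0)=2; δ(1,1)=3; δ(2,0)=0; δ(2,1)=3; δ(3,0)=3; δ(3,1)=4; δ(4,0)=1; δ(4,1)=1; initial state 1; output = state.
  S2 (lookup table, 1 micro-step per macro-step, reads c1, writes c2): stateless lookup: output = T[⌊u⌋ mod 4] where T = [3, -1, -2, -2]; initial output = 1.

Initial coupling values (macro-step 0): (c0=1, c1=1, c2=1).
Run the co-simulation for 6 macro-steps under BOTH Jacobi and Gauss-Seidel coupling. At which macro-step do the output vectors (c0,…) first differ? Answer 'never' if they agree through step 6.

[Jacobi] macro 1: S0 reads c1=1 → after 1×micro: -1/2; S1 reads c2=1 → after 1×micro: 3; S2 reads c1=1 → after 1×micro: -1 ⇒ (c0=-1/2, c1=3, c2=-1)
[Jacobi] macro 2: S0 reads c1=3 → after 1×micro: -13/4; S1 reads c2=-1 → after 1×micro: 4; S2 reads c1=3 → after 1×micro: -2 ⇒ (c0=-13/4, c1=4, c2=-2)
[Jacobi] macro 3: S0 reads c1=4 → after 1×micro: -45/8; S1 reads c2=-2 → after 1×micro: 1; S2 reads c1=4 → after 1×micro: 3 ⇒ (c0=-45/8, c1=1, c2=3)
[Jacobi] macro 4: S0 reads c1=1 → after 1×micro: -61/16; S1 reads c2=3 → after 1×micro: 3; S2 reads c1=1 → after 1×micro: -1 ⇒ (c0=-61/16, c1=3, c2=-1)
[Jacobi] macro 5: S0 reads c1=3 → after 1×micro: -157/32; S1 reads c2=-1 → after 1×micro: 4; S2 reads c1=3 → after 1×micro: -2 ⇒ (c0=-157/32, c1=4, c2=-2)
[Jacobi] macro 6: S0 reads c1=4 → after 1×micro: -413/64; S1 reads c2=-2 → after 1×micro: 1; S2 reads c1=4 → after 1×micro: 3 ⇒ (c0=-413/64, c1=1, c2=3)
[Gauss-Seidel] macro 1: S0 reads c1=1 → after 1×micro: -1/2; S1 reads c2=1 → after 1×micro: 3; S2 reads c1=3 → after 1×micro: -2 ⇒ (c0=-1/2, c1=3, c2=-2)
[Gauss-Seidel] macro 2: S0 reads c1=3 → after 1×micro: -13/4; S1 reads c2=-2 → after 1×micro: 3; S2 reads c1=3 → after 1×micro: -2 ⇒ (c0=-13/4, c1=3, c2=-2)
[Gauss-Seidel] macro 3: S0 reads c1=3 → after 1×micro: -37/8; S1 reads c2=-2 → after 1×micro: 3; S2 reads c1=3 → after 1×micro: -2 ⇒ (c0=-37/8, c1=3, c2=-2)
[Gauss-Seidel] macro 4: S0 reads c1=3 → after 1×micro: -85/16; S1 reads c2=-2 → after 1×micro: 3; S2 reads c1=3 → after 1×micro: -2 ⇒ (c0=-85/16, c1=3, c2=-2)
[Gauss-Seidel] macro 5: S0 reads c1=3 → after 1×micro: -181/32; S1 reads c2=-2 → after 1×micro: 3; S2 reads c1=3 → after 1×micro: -2 ⇒ (c0=-181/32, c1=3, c2=-2)
[Gauss-Seidel] macro 6: S0 reads c1=3 → after 1×micro: -373/64; S1 reads c2=-2 → after 1×micro: 3; S2 reads c1=3 → after 1×micro: -2 ⇒ (c0=-373/64, c1=3, c2=-2)

first divergence at macro-step: 1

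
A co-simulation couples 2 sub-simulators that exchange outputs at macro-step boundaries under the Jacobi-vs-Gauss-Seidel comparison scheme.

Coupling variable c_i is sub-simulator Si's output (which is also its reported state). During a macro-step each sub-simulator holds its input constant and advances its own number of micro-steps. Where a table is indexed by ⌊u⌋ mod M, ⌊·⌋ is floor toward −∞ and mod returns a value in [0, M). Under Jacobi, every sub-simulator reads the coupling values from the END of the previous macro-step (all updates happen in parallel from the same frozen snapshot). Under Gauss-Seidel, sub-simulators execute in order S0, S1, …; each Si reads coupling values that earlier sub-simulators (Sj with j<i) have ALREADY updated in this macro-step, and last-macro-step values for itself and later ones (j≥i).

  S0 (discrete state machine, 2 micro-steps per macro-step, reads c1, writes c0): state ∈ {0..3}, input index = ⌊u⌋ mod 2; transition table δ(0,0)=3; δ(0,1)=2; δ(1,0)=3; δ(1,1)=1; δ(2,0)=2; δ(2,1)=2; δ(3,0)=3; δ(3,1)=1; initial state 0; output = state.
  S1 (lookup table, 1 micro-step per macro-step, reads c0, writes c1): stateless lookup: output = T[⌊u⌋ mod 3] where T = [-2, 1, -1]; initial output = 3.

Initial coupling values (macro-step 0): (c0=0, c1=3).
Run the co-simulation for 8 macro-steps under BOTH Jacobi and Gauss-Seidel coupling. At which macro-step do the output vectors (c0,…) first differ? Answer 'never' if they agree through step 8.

[Jacobi] macro 1: S0 reads c1=3 → after 2×micro: 2; S1 reads c0=0 → after 1×micro: -2 ⇒ (c0=2, c1=-2)
[Jacobi] macro 2: S0 reads c1=-2 → after 2×micro: 2; S1 reads c0=2 → after 1×micro: -1 ⇒ (c0=2, c1=-1)
[Jacobi] macro 3: S0 reads c1=-1 → after 2×micro: 2; S1 reads c0=2 → after 1×micro: -1 ⇒ (c0=2, c1=-1)
[Jacobi] macro 4: S0 reads c1=-1 → after 2×micro: 2; S1 reads c0=2 → after 1×micro: -1 ⇒ (c0=2, c1=-1)
[Jacobi] macro 5: S0 reads c1=-1 → after 2×micro: 2; S1 reads c0=2 → after 1×micro: -1 ⇒ (c0=2, c1=-1)
[Jacobi] macro 6: S0 reads c1=-1 → after 2×micro: 2; S1 reads c0=2 → after 1×micro: -1 ⇒ (c0=2, c1=-1)
[Jacobi] macro 7: S0 reads c1=-1 → after 2×micro: 2; S1 reads c0=2 → after 1×micro: -1 ⇒ (c0=2, c1=-1)
[Jacobi] macro 8: S0 reads c1=-1 → after 2×micro: 2; S1 reads c0=2 → after 1×micro: -1 ⇒ (c0=2, c1=-1)
[Gauss-Seidel] macro 1: S0 reads c1=3 → after 2×micro: 2; S1 reads c0=2 → after 1×micro: -1 ⇒ (c0=2, c1=-1)
[Gauss-Seidel] macro 2: S0 reads c1=-1 → after 2×micro: 2; S1 reads c0=2 → after 1×micro: -1 ⇒ (c0=2, c1=-1)
[Gauss-Seidel] macro 3: S0 reads c1=-1 → after 2×micro: 2; S1 reads c0=2 → after 1×micro: -1 ⇒ (c0=2, c1=-1)
[Gauss-Seidel] macro 4: S0 reads c1=-1 → after 2×micro: 2; S1 reads c0=2 → after 1×micro: -1 ⇒ (c0=2, c1=-1)
[Gauss-Seidel] macro 5: S0 reads c1=-1 → after 2×micro: 2; S1 reads c0=2 → after 1×micro: -1 ⇒ (c0=2, c1=-1)
[Gauss-Seidel] macro 6: S0 reads c1=-1 → after 2×micro: 2; S1 reads c0=2 → after 1×micro: -1 ⇒ (c0=2, c1=-1)
[Gauss-Seidel] macro 7: S0 reads c1=-1 → after 2×micro: 2; S1 reads c0=2 → after 1×micro: -1 ⇒ (c0=2, c1=-1)
[Gauss-Seidel] macro 8: S0 reads c1=-1 → after 2×micro: 2; S1 reads c0=2 → after 1×micro: -1 ⇒ (c0=2, c1=-1)

first divergence at macro-step: 1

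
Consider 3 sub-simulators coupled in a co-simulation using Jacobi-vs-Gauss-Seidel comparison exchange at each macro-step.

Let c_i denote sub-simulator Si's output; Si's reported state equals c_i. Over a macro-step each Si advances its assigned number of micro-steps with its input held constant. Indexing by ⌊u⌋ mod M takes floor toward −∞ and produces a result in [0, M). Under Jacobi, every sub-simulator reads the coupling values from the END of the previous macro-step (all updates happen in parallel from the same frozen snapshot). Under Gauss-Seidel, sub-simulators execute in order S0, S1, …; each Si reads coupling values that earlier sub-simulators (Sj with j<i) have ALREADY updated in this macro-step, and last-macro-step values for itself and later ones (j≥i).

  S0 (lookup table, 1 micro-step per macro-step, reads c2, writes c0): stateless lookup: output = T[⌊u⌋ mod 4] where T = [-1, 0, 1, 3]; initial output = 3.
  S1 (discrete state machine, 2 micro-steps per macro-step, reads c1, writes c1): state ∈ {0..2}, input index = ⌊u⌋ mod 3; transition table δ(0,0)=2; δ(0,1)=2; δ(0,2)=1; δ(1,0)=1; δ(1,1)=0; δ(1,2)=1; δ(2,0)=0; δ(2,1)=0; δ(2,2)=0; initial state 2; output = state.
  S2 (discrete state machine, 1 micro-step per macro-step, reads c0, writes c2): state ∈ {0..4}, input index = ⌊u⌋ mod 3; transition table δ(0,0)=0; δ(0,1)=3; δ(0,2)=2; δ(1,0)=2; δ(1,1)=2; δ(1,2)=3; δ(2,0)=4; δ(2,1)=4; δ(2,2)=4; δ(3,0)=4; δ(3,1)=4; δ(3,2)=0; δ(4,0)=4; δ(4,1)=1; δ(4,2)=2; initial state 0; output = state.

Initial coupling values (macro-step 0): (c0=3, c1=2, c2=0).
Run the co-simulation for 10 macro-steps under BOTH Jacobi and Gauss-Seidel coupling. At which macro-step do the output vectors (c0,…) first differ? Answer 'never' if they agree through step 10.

[Jacobi] macro 1: S0 reads c2=0 → after 1×micro: -1; S1 reads c1=2 → after 2×micro: 1; S2 reads c0=3 → after 1×micro: 0 ⇒ (c0=-1, c1=1, c2=0)
[Jacobi] macro 2: S0 reads c2=0 → after 1×micro: -1; S1 reads c1=1 → after 2×micro: 2; S2 reads c0=-1 → after 1×micro: 2 ⇒ (c0=-1, c1=2, c2=2)
[Jacobi] macro 3: S0 reads c2=2 → after 1×micro: 1; S1 reads c1=2 → after 2×micro: 1; S2 reads c0=-1 → after 1×micro: 4 ⇒ (c0=1, c1=1, c2=4)
[Jacobi] macro 4: S0 reads c2=4 → after 1×micro: -1; S1 reads c1=1 → after 2×micro: 2; S2 reads c0=1 → after 1×micro: 1 ⇒ (c0=-1, c1=2, c2=1)
[Jacobi] macro 5: S0 reads c2=1 → after 1×micro: 0; S1 reads c1=2 → after 2×micro: 1; S2 reads c0=-1 → after 1×micro: 3 ⇒ (c0=0, c1=1, c2=3)
[Jacobi] macro 6: S0 reads c2=3 → after 1×micro: 3; S1 reads c1=1 → after 2×micro: 2; S2 reads c0=0 → after 1×micro: 4 ⇒ (c0=3, c1=2, c2=4)
[Jacobi] macro 7: S0 reads c2=4 → after 1×micro: -1; S1 reads c1=2 → after 2×micro: 1; S2 reads c0=3 → after 1×micro: 4 ⇒ (c0=-1, c1=1, c2=4)
[Jacobi] macro 8: S0 reads c2=4 → after 1×micro: -1; S1 reads c1=1 → after 2×micro: 2; S2 reads c0=-1 → after 1×micro: 2 ⇒ (c0=-1, c1=2, c2=2)
[Jacobi] macro 9: S0 reads c2=2 → after 1×micro: 1; S1 reads c1=2 → after 2×micro: 1; S2 reads c0=-1 → after 1×micro: 4 ⇒ (c0=1, c1=1, c2=4)
[Jacobi] macro 10: S0 reads c2=4 → after 1×micro: -1; S1 reads c1=1 → after 2×micro: 2; S2 reads c0=1 → after 1×micro: 1 ⇒ (c0=-1, c1=2, c2=1)
[Gauss-Seidel] macro 1: S0 reads c2=0 → after 1×micro: -1; S1 reads c1=2 → after 2×micro: 1; S2 reads c0=-1 → after 1×micro: 2 ⇒ (c0=-1, c1=1, c2=2)
[Gauss-Seidel] macro 2: S0 reads c2=2 → after 1×micro: 1; S1 reads c1=1 → after 2×micro: 2; S2 reads c0=1 → after 1×micro: 4 ⇒ (c0=1, c1=2, c2=4)
[Gauss-Seidel] macro 3: S0 reads c2=4 → after 1×micro: -1; S1 reads c1=2 → after 2×micro: 1; S2 reads c0=-1 → after 1×micro: 2 ⇒ (c0=-1, c1=1, c2=2)
[Gauss-Seidel] macro 4: S0 reads c2=2 → after 1×micro: 1; S1 reads c1=1 → after 2×micro: 2; S2 reads c0=1 → after 1×micro: 4 ⇒ (c0=1, c1=2, c2=4)
[Gauss-Seidel] macro 5: S0 reads c2=4 → after 1×micro: -1; S1 reads c1=2 → after 2×micro: 1; S2 reads c0=-1 → after 1×micro: 2 ⇒ (c0=-1, c1=1, c2=2)
[Gauss-Seidel] macro 6: S0 reads c2=2 → after 1×micro: 1; S1 reads c1=1 → after 2×micro: 2; S2 reads c0=1 → after 1×micro: 4 ⇒ (c0=1, c1=2, c2=4)
[Gauss-Seidel] macro 7: S0 reads c2=4 → after 1×micro: -1; S1 reads c1=2 → after 2×micro: 1; S2 reads c0=-1 → after 1×micro: 2 ⇒ (c0=-1, c1=1, c2=2)
[Gauss-Seidel] macro 8: S0 reads c2=2 → after 1×micro: 1; S1 reads c1=1 → after 2×micro: 2; S2 reads c0=1 → after 1×micro: 4 ⇒ (c0=1, c1=2, c2=4)
[Gauss-Seidel] macro 9: S0 reads c2=4 → after 1×micro: -1; S1 reads c1=2 → after 2×micro: 1; S2 reads c0=-1 → after 1×micro: 2 ⇒ (c0=-1, c1=1, c2=2)
[Gauss-Seidel] macro 10: S0 reads c2=2 → after 1×micro: 1; S1 reads c1=1 → after 2×micro: 2; S2 reads c0=1 → after 1×micro: 4 ⇒ (c0=1, c1=2, c2=4)

first divergence at macro-step: 1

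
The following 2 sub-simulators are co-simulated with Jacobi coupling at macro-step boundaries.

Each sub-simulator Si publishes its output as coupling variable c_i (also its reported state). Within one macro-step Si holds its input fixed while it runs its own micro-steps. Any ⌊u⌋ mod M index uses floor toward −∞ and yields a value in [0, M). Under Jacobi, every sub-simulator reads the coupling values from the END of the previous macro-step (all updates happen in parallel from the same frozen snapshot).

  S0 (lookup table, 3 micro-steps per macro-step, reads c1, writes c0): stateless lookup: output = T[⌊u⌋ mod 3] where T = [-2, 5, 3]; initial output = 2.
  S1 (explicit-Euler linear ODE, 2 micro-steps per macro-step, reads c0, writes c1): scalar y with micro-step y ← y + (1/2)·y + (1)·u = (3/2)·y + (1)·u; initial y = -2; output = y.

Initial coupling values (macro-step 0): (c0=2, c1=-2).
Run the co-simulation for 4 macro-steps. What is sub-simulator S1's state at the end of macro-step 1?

macro 1: S0 reads c1=-2 → after 3×micro: 5; S1 reads c0=2 → after 2×micro: 1/2 ⇒ (c0=5, c1=1/2)
macro 2: S0 reads c1=1/2 → after 3×micro: -2; S1 reads c0=5 → after 2×micro: 109/8 ⇒ (c0=-2, c1=109/8)
macro 3: S0 reads c1=109/8 → after 3×micro: 5; S1 reads c0=-2 → after 2×micro: 821/32 ⇒ (c0=5, c1=821/32)
macro 4: S0 reads c1=821/32 → after 3×micro: 5; S1 reads c0=5 → after 2×micro: 8989/128 ⇒ (c0=5, c1=8989/128)

S1 state at macro-step 1 = 1/2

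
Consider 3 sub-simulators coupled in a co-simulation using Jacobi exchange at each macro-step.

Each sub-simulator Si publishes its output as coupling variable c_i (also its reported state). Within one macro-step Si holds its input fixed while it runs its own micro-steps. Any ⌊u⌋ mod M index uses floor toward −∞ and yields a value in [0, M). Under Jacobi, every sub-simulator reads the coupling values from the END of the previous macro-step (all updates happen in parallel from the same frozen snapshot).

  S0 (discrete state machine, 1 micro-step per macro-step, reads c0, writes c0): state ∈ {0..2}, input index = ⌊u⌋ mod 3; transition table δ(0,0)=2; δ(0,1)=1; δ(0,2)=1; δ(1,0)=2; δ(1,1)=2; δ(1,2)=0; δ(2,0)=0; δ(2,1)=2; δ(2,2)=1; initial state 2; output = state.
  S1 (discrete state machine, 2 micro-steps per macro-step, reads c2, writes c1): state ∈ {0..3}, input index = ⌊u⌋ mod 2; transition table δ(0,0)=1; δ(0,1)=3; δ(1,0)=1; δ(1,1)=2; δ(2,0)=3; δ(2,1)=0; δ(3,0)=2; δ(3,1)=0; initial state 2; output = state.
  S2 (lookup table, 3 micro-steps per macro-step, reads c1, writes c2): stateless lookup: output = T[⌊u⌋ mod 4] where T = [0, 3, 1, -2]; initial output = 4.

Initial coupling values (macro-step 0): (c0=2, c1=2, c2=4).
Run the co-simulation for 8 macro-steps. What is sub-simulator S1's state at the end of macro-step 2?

S1 state at macro-step 2 = 3

macro 1: S0 reads c0=2 → after 1×micro: 1; S1 reads c2=4 → after 2×micro: 2; S2 reads c1=2 → after 3×micro: 1 ⇒ (c0=1, c1=2, c2=1)
macro 2: S0 reads c0=1 → after 1×micro: 2; S1 reads c2=1 → after 2×micro: 3; S2 reads c1=2 → after 3×micro: 1 ⇒ (c0=2, c1=3, c2=1)
macro 3: S0 reads c0=2 → after 1×micro: 1; S1 reads c2=1 → after 2×micro: 3; S2 reads c1=3 → after 3×micro: -2 ⇒ (c0=1, c1=3, c2=-2)
macro 4: S0 reads c0=1 → after 1×micro: 2; S1 reads c2=-2 → after 2×micro: 3; S2 reads c1=3 → after 3×micro: -2 ⇒ (c0=2, c1=3, c2=-2)
macro 5: S0 reads c0=2 → after 1×micro: 1; S1 reads c2=-2 → after 2×micro: 3; S2 reads c1=3 → after 3×micro: -2 ⇒ (c0=1, c1=3, c2=-2)
macro 6: S0 reads c0=1 → after 1×micro: 2; S1 reads c2=-2 → after 2×micro: 3; S2 reads c1=3 → after 3×micro: -2 ⇒ (c0=2, c1=3, c2=-2)
macro 7: S0 reads c0=2 → after 1×micro: 1; S1 reads c2=-2 → after 2×micro: 3; S2 reads c1=3 → after 3×micro: -2 ⇒ (c0=1, c1=3, c2=-2)
macro 8: S0 reads c0=1 → after 1×micro: 2; S1 reads c2=-2 → after 2×micro: 3; S2 reads c1=3 → after 3×micro: -2 ⇒ (c0=2, c1=3, c2=-2)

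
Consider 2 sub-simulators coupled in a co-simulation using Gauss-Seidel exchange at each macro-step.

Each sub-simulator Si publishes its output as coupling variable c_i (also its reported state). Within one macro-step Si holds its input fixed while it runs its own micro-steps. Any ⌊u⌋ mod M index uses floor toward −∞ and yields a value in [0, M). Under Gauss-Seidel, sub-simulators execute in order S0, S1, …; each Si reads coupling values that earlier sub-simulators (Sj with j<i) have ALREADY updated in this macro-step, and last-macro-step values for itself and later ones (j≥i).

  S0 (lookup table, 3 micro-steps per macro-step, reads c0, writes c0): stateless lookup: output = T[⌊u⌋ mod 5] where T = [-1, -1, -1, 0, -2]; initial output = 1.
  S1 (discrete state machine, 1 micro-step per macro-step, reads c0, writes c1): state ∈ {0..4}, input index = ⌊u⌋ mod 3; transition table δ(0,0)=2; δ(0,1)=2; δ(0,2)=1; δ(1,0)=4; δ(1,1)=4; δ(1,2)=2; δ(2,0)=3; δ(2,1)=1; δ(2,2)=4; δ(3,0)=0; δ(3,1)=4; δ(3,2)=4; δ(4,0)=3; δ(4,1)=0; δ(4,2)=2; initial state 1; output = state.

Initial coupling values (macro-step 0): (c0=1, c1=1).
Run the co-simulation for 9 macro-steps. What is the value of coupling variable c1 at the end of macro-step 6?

macro 1: S0 reads c0=1 → after 3×micro: -1; S1 reads c0=-1 → after 1×micro: 2 ⇒ (c0=-1, c1=2)
macro 2: S0 reads c0=-1 → after 3×micro: -2; S1 reads c0=-2 → after 1×micro: 1 ⇒ (c0=-2, c1=1)
macro 3: S0 reads c0=-2 → after 3×micro: 0; S1 reads c0=0 → after 1×micro: 4 ⇒ (c0=0, c1=4)
macro 4: S0 reads c0=0 → after 3×micro: -1; S1 reads c0=-1 → after 1×micro: 2 ⇒ (c0=-1, c1=2)
macro 5: S0 reads c0=-1 → after 3×micro: -2; S1 reads c0=-2 → after 1×micro: 1 ⇒ (c0=-2, c1=1)
macro 6: S0 reads c0=-2 → after 3×micro: 0; S1 reads c0=0 → after 1×micro: 4 ⇒ (c0=0, c1=4)
macro 7: S0 reads c0=0 → after 3×micro: -1; S1 reads c0=-1 → after 1×micro: 2 ⇒ (c0=-1, c1=2)
macro 8: S0 reads c0=-1 → after 3×micro: -2; S1 reads c0=-2 → after 1×micro: 1 ⇒ (c0=-2, c1=1)
macro 9: S0 reads c0=-2 → after 3×micro: 0; S1 reads c0=0 → after 1×micro: 4 ⇒ (c0=0, c1=4)

c1 at macro-step 6 = 4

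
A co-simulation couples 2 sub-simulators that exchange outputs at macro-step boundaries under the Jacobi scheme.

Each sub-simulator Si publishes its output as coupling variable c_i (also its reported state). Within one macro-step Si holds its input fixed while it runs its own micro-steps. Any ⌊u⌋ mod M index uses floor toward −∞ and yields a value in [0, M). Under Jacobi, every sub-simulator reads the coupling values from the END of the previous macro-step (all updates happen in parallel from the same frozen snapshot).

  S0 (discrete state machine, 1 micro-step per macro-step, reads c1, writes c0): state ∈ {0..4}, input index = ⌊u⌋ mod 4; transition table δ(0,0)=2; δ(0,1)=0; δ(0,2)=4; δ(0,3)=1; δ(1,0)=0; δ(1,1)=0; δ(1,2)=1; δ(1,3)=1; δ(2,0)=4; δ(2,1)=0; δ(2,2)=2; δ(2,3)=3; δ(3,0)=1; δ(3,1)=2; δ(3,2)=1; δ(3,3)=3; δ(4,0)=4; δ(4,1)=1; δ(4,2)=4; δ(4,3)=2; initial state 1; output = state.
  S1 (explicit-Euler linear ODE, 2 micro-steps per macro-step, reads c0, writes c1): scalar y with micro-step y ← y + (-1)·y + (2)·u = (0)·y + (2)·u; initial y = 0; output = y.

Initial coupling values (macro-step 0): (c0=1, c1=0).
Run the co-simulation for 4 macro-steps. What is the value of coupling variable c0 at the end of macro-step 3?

c0 at macro-step 3 = 4

macro 1: S0 reads c1=0 → after 1×micro: 0; S1 reads c0=1 → after 2×micro: 2 ⇒ (c0=0, c1=2)
macro 2: S0 reads c1=2 → after 1×micro: 4; S1 reads c0=0 → after 2×micro: 0 ⇒ (c0=4, c1=0)
macro 3: S0 reads c1=0 → after 1×micro: 4; S1 reads c0=4 → after 2×micro: 8 ⇒ (c0=4, c1=8)
macro 4: S0 reads c1=8 → after 1×micro: 4; S1 reads c0=4 → after 2×micro: 8 ⇒ (c0=4, c1=8)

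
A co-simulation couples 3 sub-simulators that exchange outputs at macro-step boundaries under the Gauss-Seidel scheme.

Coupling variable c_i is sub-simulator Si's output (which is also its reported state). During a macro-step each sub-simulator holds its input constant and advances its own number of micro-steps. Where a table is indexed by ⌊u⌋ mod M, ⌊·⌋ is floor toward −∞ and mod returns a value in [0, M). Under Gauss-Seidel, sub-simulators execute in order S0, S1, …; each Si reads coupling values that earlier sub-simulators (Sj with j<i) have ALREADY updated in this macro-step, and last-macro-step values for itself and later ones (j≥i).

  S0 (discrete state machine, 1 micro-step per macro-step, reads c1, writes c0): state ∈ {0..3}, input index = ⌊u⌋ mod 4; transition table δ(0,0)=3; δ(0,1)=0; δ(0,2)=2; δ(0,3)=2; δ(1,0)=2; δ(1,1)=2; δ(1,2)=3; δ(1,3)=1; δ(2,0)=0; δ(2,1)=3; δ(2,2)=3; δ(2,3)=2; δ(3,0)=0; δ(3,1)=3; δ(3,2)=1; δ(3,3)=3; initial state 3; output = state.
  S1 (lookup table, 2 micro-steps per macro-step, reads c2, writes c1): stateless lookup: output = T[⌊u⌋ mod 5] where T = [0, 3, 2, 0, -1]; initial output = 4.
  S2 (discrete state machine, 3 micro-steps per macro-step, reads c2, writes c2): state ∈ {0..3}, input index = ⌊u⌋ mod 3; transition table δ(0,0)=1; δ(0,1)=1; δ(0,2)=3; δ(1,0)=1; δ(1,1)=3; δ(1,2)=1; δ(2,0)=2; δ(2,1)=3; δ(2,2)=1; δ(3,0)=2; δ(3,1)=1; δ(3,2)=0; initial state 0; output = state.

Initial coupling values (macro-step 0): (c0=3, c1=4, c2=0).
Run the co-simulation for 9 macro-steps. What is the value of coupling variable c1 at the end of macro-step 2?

macro 1: S0 reads c1=4 → after 1×micro: 0; S1 reads c2=0 → after 2×micro: 0; S2 reads c2=0 → after 3×micro: 1 ⇒ (c0=0, c1=0, c2=1)
macro 2: S0 reads c1=0 → after 1×micro: 3; S1 reads c2=1 → after 2×micro: 3; S2 reads c2=1 → after 3×micro: 3 ⇒ (c0=3, c1=3, c2=3)
macro 3: S0 reads c1=3 → after 1×micro: 3; S1 reads c2=3 → after 2×micro: 0; S2 reads c2=3 → after 3×micro: 2 ⇒ (c0=3, c1=0, c2=2)
macro 4: S0 reads c1=0 → after 1×micro: 0; S1 reads c2=2 → after 2×micro: 2; S2 reads c2=2 → after 3×micro: 1 ⇒ (c0=0, c1=2, c2=1)
macro 5: S0 reads c1=2 → after 1×micro: 2; S1 reads c2=1 → after 2×micro: 3; S2 reads c2=1 → after 3×micro: 3 ⇒ (c0=2, c1=3, c2=3)
macro 6: S0 reads c1=3 → after 1×micro: 2; S1 reads c2=3 → after 2×micro: 0; S2 reads c2=3 → after 3×micro: 2 ⇒ (c0=2, c1=0, c2=2)
macro 7: S0 reads c1=0 → after 1×micro: 0; S1 reads c2=2 → after 2×micro: 2; S2 reads c2=2 → after 3×micro: 1 ⇒ (c0=0, c1=2, c2=1)
macro 8: S0 reads c1=2 → after 1×micro: 2; S1 reads c2=1 → after 2×micro: 3; S2 reads c2=1 → after 3×micro: 3 ⇒ (c0=2, c1=3, c2=3)
macro 9: S0 reads c1=3 → after 1×micro: 2; S1 reads c2=3 → after 2×micro: 0; S2 reads c2=3 → after 3×micro: 2 ⇒ (c0=2, c1=0, c2=2)

c1 at macro-step 2 = 3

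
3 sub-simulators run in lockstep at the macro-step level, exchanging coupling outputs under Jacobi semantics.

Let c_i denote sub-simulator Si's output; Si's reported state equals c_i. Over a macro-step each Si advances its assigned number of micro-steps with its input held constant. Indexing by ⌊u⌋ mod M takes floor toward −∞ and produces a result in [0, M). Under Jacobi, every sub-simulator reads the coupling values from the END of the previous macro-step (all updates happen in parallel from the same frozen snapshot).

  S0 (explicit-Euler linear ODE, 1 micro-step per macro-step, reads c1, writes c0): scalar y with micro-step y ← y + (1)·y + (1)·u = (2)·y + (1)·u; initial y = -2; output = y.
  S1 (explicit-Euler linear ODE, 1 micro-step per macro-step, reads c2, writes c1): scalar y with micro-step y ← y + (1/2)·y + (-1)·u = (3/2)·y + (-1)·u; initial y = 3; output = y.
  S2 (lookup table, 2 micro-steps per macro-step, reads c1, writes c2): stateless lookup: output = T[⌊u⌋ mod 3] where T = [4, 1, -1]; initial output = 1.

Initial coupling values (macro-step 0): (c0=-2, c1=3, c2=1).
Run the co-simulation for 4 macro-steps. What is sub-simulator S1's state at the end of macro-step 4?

macro 1: S0 reads c1=3 → after 1×micro: -1; S1 reads c2=1 → after 1×micro: 7/2; S2 reads c1=3 → after 2×micro: 4 ⇒ (c0=-1, c1=7/2, c2=4)
macro 2: S0 reads c1=7/2 → after 1×micro: 3/2; S1 reads c2=4 → after 1×micro: 5/4; S2 reads c1=7/2 → after 2×micro: 4 ⇒ (c0=3/2, c1=5/4, c2=4)
macro 3: S0 reads c1=5/4 → after 1×micro: 17/4; S1 reads c2=4 → after 1×micro: -17/8; S2 reads c1=5/4 → after 2×micro: 1 ⇒ (c0=17/4, c1=-17/8, c2=1)
macro 4: S0 reads c1=-17/8 → after 1×micro: 51/8; S1 reads c2=1 → after 1×micro: -67/16; S2 reads c1=-17/8 → after 2×micro: 4 ⇒ (c0=51/8, c1=-67/16, c2=4)

S1 state at macro-step 4 = -67/16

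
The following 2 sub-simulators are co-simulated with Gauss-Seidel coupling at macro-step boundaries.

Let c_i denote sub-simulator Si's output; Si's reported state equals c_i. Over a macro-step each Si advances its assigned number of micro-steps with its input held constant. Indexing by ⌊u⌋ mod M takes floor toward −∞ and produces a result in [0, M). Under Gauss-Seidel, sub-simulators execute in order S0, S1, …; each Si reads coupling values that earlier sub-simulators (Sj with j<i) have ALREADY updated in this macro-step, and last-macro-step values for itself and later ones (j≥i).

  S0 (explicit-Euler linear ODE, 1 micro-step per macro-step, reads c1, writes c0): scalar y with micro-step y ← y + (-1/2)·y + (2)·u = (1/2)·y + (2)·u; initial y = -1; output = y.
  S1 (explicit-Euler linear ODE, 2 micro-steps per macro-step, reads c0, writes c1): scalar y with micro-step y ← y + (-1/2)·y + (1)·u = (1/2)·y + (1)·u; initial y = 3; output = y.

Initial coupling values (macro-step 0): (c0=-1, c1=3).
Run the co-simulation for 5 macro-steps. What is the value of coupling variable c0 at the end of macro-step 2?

c0 at macro-step 2 = 83/4

macro 1: S0 reads c1=3 → after 1×micro: 11/2; S1 reads c0=11/2 → after 2×micro: 9 ⇒ (c0=11/2, c1=9)
macro 2: S0 reads c1=9 → after 1×micro: 83/4; S1 reads c0=83/4 → after 2×micro: 267/8 ⇒ (c0=83/4, c1=267/8)
macro 3: S0 reads c1=267/8 → after 1×micro: 617/8; S1 reads c0=617/8 → after 2×micro: 3969/32 ⇒ (c0=617/8, c1=3969/32)
macro 4: S0 reads c1=3969/32 → after 1×micro: 2293/8; S1 reads c0=2293/8 → after 2×micro: 59001/128 ⇒ (c0=2293/8, c1=59001/128)
macro 5: S0 reads c1=59001/128 → after 1×micro: 68173/64; S1 reads c0=68173/64 → after 2×micro: 877077/512 ⇒ (c0=68173/64, c1=877077/512)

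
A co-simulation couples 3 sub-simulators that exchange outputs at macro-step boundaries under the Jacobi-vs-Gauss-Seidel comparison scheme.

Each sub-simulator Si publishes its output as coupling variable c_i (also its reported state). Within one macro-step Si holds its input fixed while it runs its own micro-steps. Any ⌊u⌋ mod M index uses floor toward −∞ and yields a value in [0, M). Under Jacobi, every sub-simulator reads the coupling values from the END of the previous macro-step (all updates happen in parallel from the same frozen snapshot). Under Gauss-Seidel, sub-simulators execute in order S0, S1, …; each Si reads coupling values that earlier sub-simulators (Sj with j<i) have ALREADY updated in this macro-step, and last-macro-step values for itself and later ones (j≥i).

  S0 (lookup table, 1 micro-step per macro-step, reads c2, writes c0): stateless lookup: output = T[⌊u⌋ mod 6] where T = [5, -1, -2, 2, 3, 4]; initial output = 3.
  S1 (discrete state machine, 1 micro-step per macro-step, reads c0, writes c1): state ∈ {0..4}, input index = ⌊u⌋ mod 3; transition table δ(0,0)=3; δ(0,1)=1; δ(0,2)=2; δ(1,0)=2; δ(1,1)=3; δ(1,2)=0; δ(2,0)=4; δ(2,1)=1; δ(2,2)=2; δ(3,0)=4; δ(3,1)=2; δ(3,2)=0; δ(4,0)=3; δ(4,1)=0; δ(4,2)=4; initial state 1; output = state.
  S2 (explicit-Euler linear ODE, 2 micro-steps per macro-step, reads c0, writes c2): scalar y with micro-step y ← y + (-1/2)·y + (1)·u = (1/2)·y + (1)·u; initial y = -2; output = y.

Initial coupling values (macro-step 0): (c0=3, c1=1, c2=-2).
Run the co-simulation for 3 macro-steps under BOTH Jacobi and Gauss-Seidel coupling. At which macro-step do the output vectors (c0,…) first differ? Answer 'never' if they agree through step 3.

[Jacobi] macro 1: S0 reads c2=-2 → after 1×micro: 3; S1 reads c0=3 → after 1×micro: 2; S2 reads c0=3 → after 2×micro: 4 ⇒ (c0=3, c1=2, c2=4)
[Jacobi] macro 2: S0 reads c2=4 → after 1×micro: 3; S1 reads c0=3 → after 1×micro: 4; S2 reads c0=3 → after 2×micro: 11/2 ⇒ (c0=3, c1=4, c2=11/2)
[Jacobi] macro 3: S0 reads c2=11/2 → after 1×micro: 4; S1 reads c0=3 → after 1×micro: 3; S2 reads c0=3 → after 2×micro: 47/8 ⇒ (c0=4, c1=3, c2=47/8)
[Gauss-Seidel] macro 1: S0 reads c2=-2 → after 1×micro: 3; S1 reads c0=3 → after 1×micro: 2; S2 reads c0=3 → after 2×micro: 4 ⇒ (c0=3, c1=2, c2=4)
[Gauss-Seidel] macro 2: S0 reads c2=4 → after 1×micro: 3; S1 reads c0=3 → after 1×micro: 4; S2 reads c0=3 → after 2×micro: 11/2 ⇒ (c0=3, c1=4, c2=11/2)
[Gauss-Seidel] macro 3: S0 reads c2=11/2 → after 1×micro: 4; S1 reads c0=4 → after 1×micro: 0; S2 reads c0=4 → after 2×micro: 59/8 ⇒ (c0=4, c1=0, c2=59/8)

first divergence at macro-step: 3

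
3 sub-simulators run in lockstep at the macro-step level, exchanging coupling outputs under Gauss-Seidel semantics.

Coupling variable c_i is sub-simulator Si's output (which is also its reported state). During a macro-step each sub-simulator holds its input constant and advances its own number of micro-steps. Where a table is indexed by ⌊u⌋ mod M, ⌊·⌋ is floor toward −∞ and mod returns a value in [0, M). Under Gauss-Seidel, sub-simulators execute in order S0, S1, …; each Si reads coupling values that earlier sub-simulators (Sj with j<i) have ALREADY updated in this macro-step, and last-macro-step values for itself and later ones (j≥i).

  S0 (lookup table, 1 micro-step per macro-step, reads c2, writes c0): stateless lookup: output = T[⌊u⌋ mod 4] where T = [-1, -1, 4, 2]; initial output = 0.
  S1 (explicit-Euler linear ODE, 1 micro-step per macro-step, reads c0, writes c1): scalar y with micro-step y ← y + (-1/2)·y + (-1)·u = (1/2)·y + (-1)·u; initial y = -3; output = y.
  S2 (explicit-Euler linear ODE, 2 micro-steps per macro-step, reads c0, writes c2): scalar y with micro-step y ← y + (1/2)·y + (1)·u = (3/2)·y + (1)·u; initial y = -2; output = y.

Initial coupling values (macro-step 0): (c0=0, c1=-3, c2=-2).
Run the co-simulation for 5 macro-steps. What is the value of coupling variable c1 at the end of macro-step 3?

macro 1: S0 reads c2=-2 → after 1×micro: 4; S1 reads c0=4 → after 1×micro: -11/2; S2 reads c0=4 → after 2×micro: 11/2 ⇒ (c0=4, c1=-11/2, c2=11/2)
macro 2: S0 reads c2=11/2 → after 1×micro: -1; S1 reads c0=-1 → after 1×micro: -7/4; S2 reads c0=-1 → after 2×micro: 79/8 ⇒ (c0=-1, c1=-7/4, c2=79/8)
macro 3: S0 reads c2=79/8 → after 1×micro: -1; S1 reads c0=-1 → after 1×micro: 1/8; S2 reads c0=-1 → after 2×micro: 631/32 ⇒ (c0=-1, c1=1/8, c2=631/32)
macro 4: S0 reads c2=631/32 → after 1×micro: 2; S1 reads c0=2 → after 1×micro: -31/16; S2 reads c0=2 → after 2×micro: 6319/128 ⇒ (c0=2, c1=-31/16, c2=6319/128)
macro 5: S0 reads c2=6319/128 → after 1×micro: -1; S1 reads c0=-1 → after 1×micro: 1/32; S2 reads c0=-1 → after 2×micro: 55591/512 ⇒ (c0=-1, c1=1/32, c2=55591/512)

c1 at macro-step 3 = 1/8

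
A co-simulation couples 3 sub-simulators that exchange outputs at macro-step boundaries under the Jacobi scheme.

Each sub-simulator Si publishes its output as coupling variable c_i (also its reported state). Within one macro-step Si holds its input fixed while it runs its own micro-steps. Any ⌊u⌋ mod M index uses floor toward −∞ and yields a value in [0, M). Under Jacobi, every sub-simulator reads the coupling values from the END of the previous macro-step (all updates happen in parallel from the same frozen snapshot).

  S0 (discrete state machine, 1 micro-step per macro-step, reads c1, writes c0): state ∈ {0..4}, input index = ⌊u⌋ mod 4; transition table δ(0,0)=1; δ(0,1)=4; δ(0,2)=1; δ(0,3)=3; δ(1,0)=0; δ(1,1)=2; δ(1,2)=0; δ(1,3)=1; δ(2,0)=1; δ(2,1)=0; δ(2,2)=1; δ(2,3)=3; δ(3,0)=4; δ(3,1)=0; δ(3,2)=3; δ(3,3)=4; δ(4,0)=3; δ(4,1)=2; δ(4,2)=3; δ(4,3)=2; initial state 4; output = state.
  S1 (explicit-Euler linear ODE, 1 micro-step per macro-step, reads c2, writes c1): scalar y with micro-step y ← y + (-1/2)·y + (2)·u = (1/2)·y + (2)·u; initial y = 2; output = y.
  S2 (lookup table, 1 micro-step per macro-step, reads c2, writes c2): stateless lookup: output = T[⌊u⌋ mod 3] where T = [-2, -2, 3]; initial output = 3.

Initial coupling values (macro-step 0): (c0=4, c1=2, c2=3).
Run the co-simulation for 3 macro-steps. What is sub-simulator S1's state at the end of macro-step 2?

S1 state at macro-step 2 = -1/2

macro 1: S0 reads c1=2 → after 1×micro: 3; S1 reads c2=3 → after 1×micro: 7; S2 reads c2=3 → after 1×micro: -2 ⇒ (c0=3, c1=7, c2=-2)
macro 2: S0 reads c1=7 → after 1×micro: 4; S1 reads c2=-2 → after 1×micro: -1/2; S2 reads c2=-2 → after 1×micro: -2 ⇒ (c0=4, c1=-1/2, c2=-2)
macro 3: S0 reads c1=-1/2 → after 1×micro: 2; S1 reads c2=-2 → after 1×micro: -17/4; S2 reads c2=-2 → after 1×micro: -2 ⇒ (c0=2, c1=-17/4, c2=-2)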